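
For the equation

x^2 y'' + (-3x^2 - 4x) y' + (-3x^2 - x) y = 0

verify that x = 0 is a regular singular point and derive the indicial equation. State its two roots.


Divide by x^2 to reach normal form y'' + P_1(x) y' + P_2(x) y = 0 with P_1(x) = -3 - 4/x and P_2(x) = -3 - 1/x.
x = 0 is a singular point because the y'-coefficient -3 - 4/x has a pole at x = 0 and the y-coefficient -3 - 1/x has a pole at x = 0.
It is a regular singular point because x P_1(x) = p(x) = -3x - 4 and x^2 P_2(x) = q(x) = -3x^2 - x are polynomials, hence analytic at x = 0.
p(0) = -4,  q(0) = 0.
Indicial equation: r(r-1) + p(0) r + q(0) = 0, i.e. r^2 + (p(0) - 1) r + q(0) = 0, i.e. r^2 - 5 r = 0.
Discriminant: (-5)^2 - 4(0) = 25, so r = (5 ± 5)/2.
Solving: r_1 = 5, r_2 = 0.

indicial: r^2 - 5 r = 0; roots r_1 = 5, r_2 = 0


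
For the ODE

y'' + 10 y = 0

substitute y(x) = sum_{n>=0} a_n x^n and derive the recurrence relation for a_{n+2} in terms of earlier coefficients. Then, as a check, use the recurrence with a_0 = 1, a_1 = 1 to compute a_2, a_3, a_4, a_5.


Substitute y = sum_n a_n x^n into y'' + (const) y = 0.
y''(x) = sum_{n>=0} (n+2)(n+1) a_{n+2} x^n.
The ODE becomes sum_n [(n+2)(n+1) a_{n+2} + 10 a_n] x^n = 0.
Setting each coefficient to zero gives the recurrence:
  (n+2)(n+1) a_{n+2} + 10 a_n = 0,
  a_{n+2} = -10 / ((n+1)(n+2)) a_n.

Check with a_0 = 1, a_1 = 1 (apply the recurrence for n = 0, 1, 2, 3): a_0 = 1, a_1 = 1, a_2 = -5, a_3 = -5/3, a_4 = 25/6, a_5 = 5/6.

a_{n+2} = -10/((n+1)(n+2)) * a_n; check: a_0 = 1, a_1 = 1, a_2 = -5, a_3 = -5/3, a_4 = 25/6, a_5 = 5/6


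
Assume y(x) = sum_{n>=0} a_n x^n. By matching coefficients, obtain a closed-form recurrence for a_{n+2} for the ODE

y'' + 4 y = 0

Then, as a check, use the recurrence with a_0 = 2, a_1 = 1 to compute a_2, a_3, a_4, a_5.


Substitute y = sum_n a_n x^n into y'' + (const) y = 0.
y''(x) = sum_{n>=0} (n+2)(n+1) a_{n+2} x^n.
The ODE becomes sum_n [(n+2)(n+1) a_{n+2} + 4 a_n] x^n = 0.
Setting each coefficient to zero gives the recurrence:
  (n+2)(n+1) a_{n+2} + 4 a_n = 0,
  a_{n+2} = -4 / ((n+1)(n+2)) a_n.

Check with a_0 = 2, a_1 = 1 (apply the recurrence for n = 0, 1, 2, 3): a_0 = 2, a_1 = 1, a_2 = -4, a_3 = -2/3, a_4 = 4/3, a_5 = 2/15.

a_{n+2} = -4/((n+1)(n+2)) * a_n; check: a_0 = 2, a_1 = 1, a_2 = -4, a_3 = -2/3, a_4 = 4/3, a_5 = 2/15


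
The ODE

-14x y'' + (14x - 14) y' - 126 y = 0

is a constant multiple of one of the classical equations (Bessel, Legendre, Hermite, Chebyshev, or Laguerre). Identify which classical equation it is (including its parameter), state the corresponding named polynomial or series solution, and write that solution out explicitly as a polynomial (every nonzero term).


All three coefficients share the factor -14; dividing through by -14 gives  x y'' + (1 - x) y' + 9 y = 0.
This matches the Laguerre equation x y'' + (1 - x) y' + n y = 0 with n = 9; the polynomial solution is L_9(x).
With y = sum_k a_k x^k, matching x^k gives (k+1)k a_{k+1} + (k+1) a_{k+1} - k a_k + n a_k = 0, i.e. (k+1)^2 a_{k+1} = (k - n) a_k = (k - 9) a_k. The right side vanishes at k = 9, so the series terminates at degree 9.
Standard normalization L_n(0) = 1 gives a_0 = 1. Work upward with a_{k+1} = (k - 9) a_k / (k+1)^2:
  a_1 = (0 - 9)(1) / 1^2 = -9/1 = -9
  a_2 = (1 - 9)(-9) / 2^2 = 72/4 = 18
  a_3 = (2 - 9)(18) / 3^2 = -126/9 = -14
  a_4 = (3 - 9)(-14) / 4^2 = 84/16 = 21/4
  a_5 = (4 - 9)(21/4) / 5^2 = (-105/4)/25 = -21/20
  a_6 = (5 - 9)(-21/20) / 6^2 = (21/5)/36 = 7/60
  a_7 = (6 - 9)(7/60) / 7^2 = (-7/20)/49 = -1/140
  a_8 = (7 - 9)(-1/140) / 8^2 = (1/70)/64 = 1/4480
  a_9 = (8 - 9)(1/4480) / 9^2 = (-1/4480)/81 = -1/362880
Hence L_9(x) = -x^9/362880 + x^8/4480 - x^7/140 + 7 x^6/60 - 21 x^5/20 + 21 x^4/4 - 14 x^3 + 18 x^2 - 9 x + 1.

L_9(x); series = -x^9/362880 + x^8/4480 - x^7/140 + 7 x^6/60 - 21 x^5/20 + 21 x^4/4 - 14 x^3 + 18 x^2 - 9 x + 1


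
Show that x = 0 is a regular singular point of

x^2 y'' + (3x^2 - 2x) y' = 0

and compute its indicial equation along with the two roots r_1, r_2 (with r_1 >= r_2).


Divide by x^2 to reach normal form y'' + P_1(x) y' + P_2(x) y = 0 with P_1(x) = 3 - 2/x and P_2(x) = 0.
x = 0 is a singular point because the y'-coefficient 3 - 2/x has a pole at x = 0.
It is a regular singular point because x P_1(x) = p(x) = 3x - 2 and x^2 P_2(x) = q(x) = 0 are polynomials, hence analytic at x = 0.
p(0) = -2,  q(0) = 0.
Indicial equation: r(r-1) + p(0) r + q(0) = 0, i.e. r^2 + (p(0) - 1) r + q(0) = 0, i.e. r^2 - 3 r = 0.
Discriminant: (-3)^2 - 4(0) = 9, so r = (3 ± 3)/2.
Solving: r_1 = 3, r_2 = 0.

indicial: r^2 - 3 r = 0; roots r_1 = 3, r_2 = 0


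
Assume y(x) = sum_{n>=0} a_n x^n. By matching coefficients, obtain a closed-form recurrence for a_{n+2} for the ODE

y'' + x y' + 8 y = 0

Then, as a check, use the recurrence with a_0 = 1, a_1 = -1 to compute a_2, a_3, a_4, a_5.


Substitute y = sum_n a_n x^n.
y''(x) has coefficient (n+2)(n+1) a_{n+2} at x^n;
x y'(x) has coefficient n a_n at x^n (shift);
8 y(x) has coefficient 8 a_n at x^n.
Matching x^n: (n+2)(n+1) a_{n+2} + (n + 8) a_n = 0.
Thus a_{n+2} = (-n - 8) / ((n+1)(n+2)) * a_n.

Check with a_0 = 1, a_1 = -1 (apply the recurrence for n = 0, 1, 2, 3): a_0 = 1, a_1 = -1, a_2 = -4, a_3 = 3/2, a_4 = 10/3, a_5 = -33/40.

a_(n+2) = (-n - 8) / ((n+1)(n+2)) * a_n; check: a_0 = 1, a_1 = -1, a_2 = -4, a_3 = 3/2, a_4 = 10/3, a_5 = -33/40


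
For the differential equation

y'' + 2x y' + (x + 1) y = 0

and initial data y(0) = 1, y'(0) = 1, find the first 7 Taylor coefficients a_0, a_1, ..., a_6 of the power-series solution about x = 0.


Ansatz: y(x) = sum_{n>=0} a_n x^n, so y'(x) = sum_{n>=1} n a_n x^(n-1) and y''(x) = sum_{n>=2} n(n-1) a_n x^(n-2).
Substitute into P(x) y'' + Q(x) y' + R(x) y = 0 with P(x) = 1, Q(x) = 2x, R(x) = x + 1, and match powers of x.
Initial conditions: a_0 = 1, a_1 = 1.
Setting the coefficient of each power of x to zero and solving order by order (substituting the coefficients already found):
  x^0: 2 a_2 + a_0 = 0  ->  2 a_2 = -a_0 = -1  ->  a_2 = -1/2
  x^1: 6 a_3 + 3 a_1 + a_0 = 0  ->  6 a_3 = -3 a_1 - a_0 = -4  ->  a_3 = -2/3
  x^2: 12 a_4 + 5 a_2 + a_1 = 0  ->  12 a_4 = -5 a_2 - a_1 = 3/2  ->  a_4 = 1/8
  x^3: 20 a_5 + 7 a_3 + a_2 = 0  ->  20 a_5 = -7 a_3 - a_2 = 31/6  ->  a_5 = 31/120
  x^4: 30 a_6 + 9 a_4 + a_3 = 0  ->  30 a_6 = -9 a_4 - a_3 = -11/24  ->  a_6 = -11/720
Truncated series: y(x) = 1 + x - (1/2) x^2 - (2/3) x^3 + (1/8) x^4 + (31/120) x^5 - (11/720) x^6 + O(x^7).

a_0 = 1; a_1 = 1; a_2 = -1/2; a_3 = -2/3; a_4 = 1/8; a_5 = 31/120; a_6 = -11/720


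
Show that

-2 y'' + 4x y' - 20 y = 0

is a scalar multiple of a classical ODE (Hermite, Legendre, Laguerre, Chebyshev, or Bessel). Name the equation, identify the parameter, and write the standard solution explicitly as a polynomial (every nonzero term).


All three coefficients share the factor -2; dividing through by -2 gives  y'' - 2x y' + 10 y = 0.
This matches the Hermite equation y'' - 2x y' + 2n y = 0 with 2n = 10, so n = 5; the polynomial solution is H_5(x).
With y = sum_k a_k x^k, matching x^k gives (k+2)(k+1) a_{k+2} = 2(k - n) a_k = 2(k - 5) a_k. The right side vanishes at k = 5, so the series with the parity of 5 terminates at degree 5.
Standard normalization: leading coefficient of H_n is 2^n, so a_5 = 2^5 = 32. Work downward with a_k = (k+1)(k+2) a_{k+2} / (2(k - n)):
  a_3 = (4)(5)(32) / (2(3 - 5)) = 640/(-4) = -160
  a_1 = (2)(3)(-160) / (2(1 - 5)) = -960/(-8) = 120
Hence H_5(x) = 32 x^5 - 160 x^3 + 120 x.

H_5(x); series = 32 x^5 - 160 x^3 + 120 x


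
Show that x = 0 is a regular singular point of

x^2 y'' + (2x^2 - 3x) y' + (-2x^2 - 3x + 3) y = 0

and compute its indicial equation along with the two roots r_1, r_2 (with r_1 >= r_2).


Divide by x^2 to reach normal form y'' + P_1(x) y' + P_2(x) y = 0 with P_1(x) = 2 - 3/x and P_2(x) = -2 - 3/x + 3/x^2.
x = 0 is a singular point because the y'-coefficient 2 - 3/x has a pole at x = 0 and the y-coefficient -2 - 3/x + 3/x^2 has a pole at x = 0.
It is a regular singular point because x P_1(x) = p(x) = 2x - 3 and x^2 P_2(x) = q(x) = -2x^2 - 3x + 3 are polynomials, hence analytic at x = 0.
p(0) = -3,  q(0) = 3.
Indicial equation: r(r-1) + p(0) r + q(0) = 0, i.e. r^2 + (p(0) - 1) r + q(0) = 0, i.e. r^2 - 4 r + 3 = 0.
Discriminant: (-4)^2 - 4(3) = 4, so r = (4 ± 2)/2.
Solving: r_1 = 3, r_2 = 1.

indicial: r^2 - 4 r + 3 = 0; roots r_1 = 3, r_2 = 1


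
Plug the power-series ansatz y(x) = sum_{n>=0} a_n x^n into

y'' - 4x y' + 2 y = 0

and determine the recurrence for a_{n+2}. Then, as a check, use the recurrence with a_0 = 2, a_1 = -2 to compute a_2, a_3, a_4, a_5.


Substitute y = sum_n a_n x^n.
y''(x) has coefficient (n+2)(n+1) a_{n+2} at x^n;
-4 x y'(x) has coefficient -4 n a_n at x^n (shift);
2 y(x) has coefficient 2 a_n at x^n.
Matching x^n: (n+2)(n+1) a_{n+2} + (-4n + 2) a_n = 0.
Thus a_{n+2} = (4n - 2) / ((n+1)(n+2)) * a_n.

Check with a_0 = 2, a_1 = -2 (apply the recurrence for n = 0, 1, 2, 3): a_0 = 2, a_1 = -2, a_2 = -2, a_3 = -2/3, a_4 = -1, a_5 = -1/3.

a_(n+2) = (4n - 2) / ((n+1)(n+2)) * a_n; check: a_0 = 2, a_1 = -2, a_2 = -2, a_3 = -2/3, a_4 = -1, a_5 = -1/3


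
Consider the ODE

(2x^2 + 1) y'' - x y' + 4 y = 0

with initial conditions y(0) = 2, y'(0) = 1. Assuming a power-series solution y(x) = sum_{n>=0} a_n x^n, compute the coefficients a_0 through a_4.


Ansatz: y(x) = sum_{n>=0} a_n x^n, so y'(x) = sum_{n>=1} n a_n x^(n-1) and y''(x) = sum_{n>=2} n(n-1) a_n x^(n-2).
Substitute into P(x) y'' + Q(x) y' + R(x) y = 0 with P(x) = 2x^2 + 1, Q(x) = -x, R(x) = 4, and match powers of x.
Initial conditions: a_0 = 2, a_1 = 1.
Setting the coefficient of each power of x to zero and solving order by order (substituting the coefficients already found):
  x^0: 2 a_2 + 4 a_0 = 0  ->  2 a_2 = -4 a_0 = -8  ->  a_2 = -4
  x^1: 6 a_3 + 3 a_1 = 0  ->  6 a_3 = -3 a_1 = -3  ->  a_3 = -1/2
  x^2: 12 a_4 + 6 a_2 = 0  ->  12 a_4 = -6 a_2 = 24  ->  a_4 = 2
Truncated series: y(x) = 2 + x - 4 x^2 - (1/2) x^3 + 2 x^4 + O(x^5).

a_0 = 2; a_1 = 1; a_2 = -4; a_3 = -1/2; a_4 = 2


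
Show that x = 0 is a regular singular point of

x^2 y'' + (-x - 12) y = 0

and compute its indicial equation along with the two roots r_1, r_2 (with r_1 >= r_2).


Divide by x^2 to reach normal form y'' + P_1(x) y' + P_2(x) y = 0 with P_1(x) = 0 and P_2(x) = -1/x - 12/x^2.
x = 0 is a singular point because the y-coefficient -1/x - 12/x^2 has a pole at x = 0.
It is a regular singular point because x P_1(x) = p(x) = 0 and x^2 P_2(x) = q(x) = -x - 12 are polynomials, hence analytic at x = 0.
p(0) = 0,  q(0) = -12.
Indicial equation: r(r-1) + p(0) r + q(0) = 0, i.e. r^2 + (p(0) - 1) r + q(0) = 0, i.e. r^2 - 1 r - 12 = 0.
Discriminant: (-1)^2 - 4(-12) = 49, so r = (1 ± 7)/2.
Solving: r_1 = 4, r_2 = -3.

indicial: r^2 - 1 r - 12 = 0; roots r_1 = 4, r_2 = -3


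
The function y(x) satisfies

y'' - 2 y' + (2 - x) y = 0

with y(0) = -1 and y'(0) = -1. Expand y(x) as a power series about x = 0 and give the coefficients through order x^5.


Ansatz: y(x) = sum_{n>=0} a_n x^n, so y'(x) = sum_{n>=1} n a_n x^(n-1) and y''(x) = sum_{n>=2} n(n-1) a_n x^(n-2).
Substitute into P(x) y'' + Q(x) y' + R(x) y = 0 with P(x) = 1, Q(x) = -2, R(x) = 2 - x, and match powers of x.
Initial conditions: a_0 = -1, a_1 = -1.
Setting the coefficient of each power of x to zero and solving order by order (substituting the coefficients already found):
  x^0: 2 a_2 - 2 a_1 + 2 a_0 = 0  ->  2 a_2 = 2 a_1 - 2 a_0 = 0  ->  a_2 = 0
  x^1: 6 a_3 - 4 a_2 + 2 a_1 - a_0 = 0  ->  6 a_3 = 4 a_2 - 2 a_1 + a_0 = 1  ->  a_3 = 1/6
  x^2: 12 a_4 - 6 a_3 + 2 a_2 - a_1 = 0  ->  12 a_4 = 6 a_3 - 2 a_2 + a_1 = 0  ->  a_4 = 0
  x^3: 20 a_5 - 8 a_4 + 2 a_3 - a_2 = 0  ->  20 a_5 = 8 a_4 - 2 a_3 + a_2 = -1/3  ->  a_5 = -1/60
Truncated series: y(x) = -1 - x + (1/6) x^3 - (1/60) x^5 + O(x^6).

a_0 = -1; a_1 = -1; a_2 = 0; a_3 = 1/6; a_4 = 0; a_5 = -1/60


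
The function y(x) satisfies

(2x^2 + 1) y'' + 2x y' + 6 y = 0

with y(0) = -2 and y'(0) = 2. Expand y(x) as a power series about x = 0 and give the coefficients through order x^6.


Ansatz: y(x) = sum_{n>=0} a_n x^n, so y'(x) = sum_{n>=1} n a_n x^(n-1) and y''(x) = sum_{n>=2} n(n-1) a_n x^(n-2).
Substitute into P(x) y'' + Q(x) y' + R(x) y = 0 with P(x) = 2x^2 + 1, Q(x) = 2x, R(x) = 6, and match powers of x.
Initial conditions: a_0 = -2, a_1 = 2.
Setting the coefficient of each power of x to zero and solving order by order (substituting the coefficients already found):
  x^0: 2 a_2 + 6 a_0 = 0  ->  2 a_2 = -6 a_0 = 12  ->  a_2 = 6
  x^1: 6 a_3 + 8 a_1 = 0  ->  6 a_3 = -8 a_1 = -16  ->  a_3 = -8/3
  x^2: 12 a_4 + 14 a_2 = 0  ->  12 a_4 = -14 a_2 = -84  ->  a_4 = -7
  x^3: 20 a_5 + 24 a_3 = 0  ->  20 a_5 = -24 a_3 = 64  ->  a_5 = 16/5
  x^4: 30 a_6 + 38 a_4 = 0  ->  30 a_6 = -38 a_4 = 266  ->  a_6 = 133/15
Truncated series: y(x) = -2 + 2 x + 6 x^2 - (8/3) x^3 - 7 x^4 + (16/5) x^5 + (133/15) x^6 + O(x^7).

a_0 = -2; a_1 = 2; a_2 = 6; a_3 = -8/3; a_4 = -7; a_5 = 16/5; a_6 = 133/15


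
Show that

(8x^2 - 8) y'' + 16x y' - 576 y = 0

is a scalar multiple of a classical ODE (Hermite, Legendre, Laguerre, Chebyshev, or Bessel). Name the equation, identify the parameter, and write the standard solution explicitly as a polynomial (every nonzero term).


All three coefficients share the factor -8; dividing through by -8 gives  (1 - x^2) y'' - 2x y' + 72 y = 0.
This matches the Legendre equation (1 - x^2) y'' - 2x y' + n(n+1) y = 0 (note the -2x y' term) with n(n+1) = 72, so n = 8; the polynomial solution is P_8(x).
With y = sum_k a_k x^k, matching x^k gives (k+2)(k+1) a_{k+2} = [k(k+1) - n(n+1)] a_k = (k - 8)(k + 9) a_k. The right side vanishes at k = 8, so the series with the parity of 8 terminates at degree 8.
Standard normalization (P_n(1) = 1): leading coefficient (2n)!/(2^n (n!)^2) = 20922789888000/(256*1625702400) = 6435/128, so a_8 = 6435/128. Work downward with a_k = (k+1)(k+2) a_{k+2} / ((k - 8)(k + 9)):
  a_6 = (7)(8)(6435/128) / ((6 - 8)(6 + 9)) = (45045/16)/(-30) = -3003/32
  a_4 = (5)(6)(-3003/32) / ((4 - 8)(4 + 9)) = (-45045/16)/(-52) = 3465/64
  a_2 = (3)(4)(3465/64) / ((2 - 8)(2 + 9)) = (10395/16)/(-66) = -315/32
  a_0 = (1)(2)(-315/32) / ((0 - 8)(0 + 9)) = (-315/16)/(-72) = 35/128
Hence P_8(x) = 6435 x^8/128 - 3003 x^6/32 + 3465 x^4/64 - 315 x^2/32 + 35/128.

P_8(x); series = 6435 x^8/128 - 3003 x^6/32 + 3465 x^4/64 - 315 x^2/32 + 35/128


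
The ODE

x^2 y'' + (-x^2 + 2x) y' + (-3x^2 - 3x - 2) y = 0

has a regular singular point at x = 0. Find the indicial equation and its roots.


Divide by x^2 to reach normal form y'' + P_1(x) y' + P_2(x) y = 0 with P_1(x) = -1 + 2/x and P_2(x) = -3 - 3/x - 2/x^2.
x = 0 is a singular point because the y'-coefficient -1 + 2/x has a pole at x = 0 and the y-coefficient -3 - 3/x - 2/x^2 has a pole at x = 0.
It is a regular singular point because x P_1(x) = p(x) = 2 - x and x^2 P_2(x) = q(x) = -3x^2 - 3x - 2 are polynomials, hence analytic at x = 0.
p(0) = 2,  q(0) = -2.
Indicial equation: r(r-1) + p(0) r + q(0) = 0, i.e. r^2 + (p(0) - 1) r + q(0) = 0, i.e. r^2 + 1 r - 2 = 0.
Discriminant: (1)^2 - 4(-2) = 9, so r = (-1 ± 3)/2.
Solving: r_1 = 1, r_2 = -2.

indicial: r^2 + 1 r - 2 = 0; roots r_1 = 1, r_2 = -2


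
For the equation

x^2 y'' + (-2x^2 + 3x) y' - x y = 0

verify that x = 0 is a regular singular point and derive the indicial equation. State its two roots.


Divide by x^2 to reach normal form y'' + P_1(x) y' + P_2(x) y = 0 with P_1(x) = -2 + 3/x and P_2(x) = -1/x.
x = 0 is a singular point because the y'-coefficient -2 + 3/x has a pole at x = 0 and the y-coefficient -1/x has a pole at x = 0.
It is a regular singular point because x P_1(x) = p(x) = 3 - 2x and x^2 P_2(x) = q(x) = -x are polynomials, hence analytic at x = 0.
p(0) = 3,  q(0) = 0.
Indicial equation: r(r-1) + p(0) r + q(0) = 0, i.e. r^2 + (p(0) - 1) r + q(0) = 0, i.e. r^2 + 2 r = 0.
Discriminant: (2)^2 - 4(0) = 4, so r = (-2 ± 2)/2.
Solving: r_1 = 0, r_2 = -2.

indicial: r^2 + 2 r = 0; roots r_1 = 0, r_2 = -2


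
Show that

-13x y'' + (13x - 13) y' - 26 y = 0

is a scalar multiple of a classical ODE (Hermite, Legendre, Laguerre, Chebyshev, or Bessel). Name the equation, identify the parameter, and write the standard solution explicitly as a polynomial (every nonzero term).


All three coefficients share the factor -13; dividing through by -13 gives  x y'' + (1 - x) y' + 2 y = 0.
This matches the Laguerre equation x y'' + (1 - x) y' + n y = 0 with n = 2; the polynomial solution is L_2(x).
With y = sum_k a_k x^k, matching x^k gives (k+1)k a_{k+1} + (k+1) a_{k+1} - k a_k + n a_k = 0, i.e. (k+1)^2 a_{k+1} = (k - n) a_k = (k - 2) a_k. The right side vanishes at k = 2, so the series terminates at degree 2.
Standard normalization L_n(0) = 1 gives a_0 = 1. Work upward with a_{k+1} = (k - 2) a_k / (k+1)^2:
  a_1 = (0 - 2)(1) / 1^2 = -2/1 = -2
  a_2 = (1 - 2)(-2) / 2^2 = 2/4 = 1/2
Hence L_2(x) = x^2/2 - 2 x + 1.

L_2(x); series = x^2/2 - 2 x + 1


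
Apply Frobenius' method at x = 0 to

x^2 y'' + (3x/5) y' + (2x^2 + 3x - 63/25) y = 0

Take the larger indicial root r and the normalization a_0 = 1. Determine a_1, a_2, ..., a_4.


Write in Frobenius form y'' + (p(x)/x) y' + (q(x)/x^2) y = 0:
  p(x) = 3/5,  q(x) = 2x^2 + 3x - 63/25.
Indicial equation: r(r-1) + (3/5) r + (-63/25) = 0 -> roots r_1 = 9/5, r_2 = -7/5.
Take r = r_1 = 9/5. Let y(x) = x^r sum_{n>=0} a_n x^n with a_0 = 1.
Substitute y = x^r sum a_n x^n and match x^{r+n}. The recurrence is
  D(n) a_n + 3 a_{n-1} + 2 a_{n-2} = 0,  where D(n) = (r+n)(r+n-1) + (3/5)(r+n) + (-63/25).
  a_n = [-3 a_{n-1} - 2 a_{n-2}] / D(n).
Since the indicial polynomial factors as (r - r_1)(r - r_2), D(n) = (r_1 + n - r_1)(r_1 + n - r_2) = n(n + 16/5).
Evaluating step by step (a_0 = 1):
  n = 1: D(1) = 1(1 + 16/5) = 21/5; numerator = -3(1) = -3; a_1 = (-3)/(21/5) = -5/7
  n = 2: D(2) = 2(2 + 16/5) = 52/5; numerator = -3(-5/7) - 2(1) = 1/7; a_2 = (1/7)/(52/5) = 5/364
  n = 3: D(3) = 3(3 + 16/5) = 93/5; numerator = -3(5/364) - 2(-5/7) = 505/364; a_3 = (505/364)/(93/5) = 2525/33852
  n = 4: D(4) = 4(4 + 16/5) = 144/5; numerator = -3(2525/33852) - 2(5/364) = -405/1612; a_4 = (-405/1612)/(144/5) = -225/25792

r = 9/5; a_0 = 1; a_1 = -5/7; a_2 = 5/364; a_3 = 2525/33852; a_4 = -225/25792


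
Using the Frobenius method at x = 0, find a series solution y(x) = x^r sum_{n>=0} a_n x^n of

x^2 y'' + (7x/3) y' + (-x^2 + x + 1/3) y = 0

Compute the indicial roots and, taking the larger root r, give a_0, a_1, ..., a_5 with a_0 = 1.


Write in Frobenius form y'' + (p(x)/x) y' + (q(x)/x^2) y = 0:
  p(x) = 7/3,  q(x) = -x^2 + x + 1/3.
Indicial equation: r(r-1) + (7/3) r + (1/3) = 0 -> roots r_1 = -1/3, r_2 = -1.
Take r = r_1 = -1/3. Let y(x) = x^r sum_{n>=0} a_n x^n with a_0 = 1.
Substitute y = x^r sum a_n x^n and match x^{r+n}. The recurrence is
  D(n) a_n + 1 a_{n-1} - 1 a_{n-2} = 0,  where D(n) = (r+n)(r+n-1) + (7/3)(r+n) + (1/3).
  a_n = [-1 a_{n-1} + 1 a_{n-2}] / D(n).
Since the indicial polynomial factors as (r - r_1)(r - r_2), D(n) = (r_1 + n - r_1)(r_1 + n - r_2) = n(n + 2/3).
Evaluating step by step (a_0 = 1):
  n = 1: D(1) = 1(1 + 2/3) = 5/3; numerator = -1(1) = -1; a_1 = (-1)/(5/3) = -3/5
  n = 2: D(2) = 2(2 + 2/3) = 16/3; numerator = -1(-3/5) + 1(1) = 8/5; a_2 = (8/5)/(16/3) = 3/10
  n = 3: D(3) = 3(3 + 2/3) = 11; numerator = -1(3/10) + 1(-3/5) = -9/10; a_3 = (-9/10)/(11) = -9/110
  n = 4: D(4) = 4(4 + 2/3) = 56/3; numerator = -1(-9/110) + 1(3/10) = 21/55; a_4 = (21/55)/(56/3) = 9/440
  n = 5: D(5) = 5(5 + 2/3) = 85/3; numerator = -1(9/440) + 1(-9/110) = -9/88; a_5 = (-9/88)/(85/3) = -27/7480

r = -1/3; a_0 = 1; a_1 = -3/5; a_2 = 3/10; a_3 = -9/110; a_4 = 9/440; a_5 = -27/7480


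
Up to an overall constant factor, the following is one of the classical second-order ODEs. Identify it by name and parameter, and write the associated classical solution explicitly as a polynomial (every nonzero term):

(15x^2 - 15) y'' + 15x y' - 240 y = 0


All three coefficients share the factor -15; dividing through by -15 gives  (1 - x^2) y'' - x y' + 16 y = 0.
This matches the Chebyshev equation (1 - x^2) y'' - x y' + n^2 y = 0 (note the -x y' term, not -2x y') with n^2 = 16, so n = 4; the polynomial solution is T_4(x).
With y = sum_k a_k x^k, matching x^k gives (k+2)(k+1) a_{k+2} = (k^2 - n^2) a_k = (k - 4)(k + 4) a_k. The right side vanishes at k = 4, so the series with the parity of 4 terminates at degree 4.
Standard normalization: leading coefficient of T_n is 2^(n-1), so a_4 = 2^3 = 8. Work downward with a_k = (k+1)(k+2) a_{k+2} / ((k - 4)(k + 4)):
  a_2 = (3)(4)(8) / ((2 - 4)(2 + 4)) = 96/(-12) = -8
  a_0 = (1)(2)(-8) / ((0 - 4)(0 + 4)) = -16/(-16) = 1
Hence T_4(x) = 8 x^4 - 8 x^2 + 1.

T_4(x); series = 8 x^4 - 8 x^2 + 1


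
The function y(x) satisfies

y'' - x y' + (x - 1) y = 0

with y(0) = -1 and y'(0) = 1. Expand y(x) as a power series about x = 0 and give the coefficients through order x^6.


Ansatz: y(x) = sum_{n>=0} a_n x^n, so y'(x) = sum_{n>=1} n a_n x^(n-1) and y''(x) = sum_{n>=2} n(n-1) a_n x^(n-2).
Substitute into P(x) y'' + Q(x) y' + R(x) y = 0 with P(x) = 1, Q(x) = -x, R(x) = x - 1, and match powers of x.
Initial conditions: a_0 = -1, a_1 = 1.
Setting the coefficient of each power of x to zero and solving order by order (substituting the coefficients already found):
  x^0: 2 a_2 - a_0 = 0  ->  2 a_2 = a_0 = -1  ->  a_2 = -1/2
  x^1: 6 a_3 - 2 a_1 + a_0 = 0  ->  6 a_3 = 2 a_1 - a_0 = 3  ->  a_3 = 1/2
  x^2: 12 a_4 - 3 a_2 + a_1 = 0  ->  12 a_4 = 3 a_2 - a_1 = -5/2  ->  a_4 = -5/24
  x^3: 20 a_5 - 4 a_3 + a_2 = 0  ->  20 a_5 = 4 a_3 - a_2 = 5/2  ->  a_5 = 1/8
  x^4: 30 a_6 - 5 a_4 + a_3 = 0  ->  30 a_6 = 5 a_4 - a_3 = -37/24  ->  a_6 = -37/720
Truncated series: y(x) = -1 + x - (1/2) x^2 + (1/2) x^3 - (5/24) x^4 + (1/8) x^5 - (37/720) x^6 + O(x^7).

a_0 = -1; a_1 = 1; a_2 = -1/2; a_3 = 1/2; a_4 = -5/24; a_5 = 1/8; a_6 = -37/720


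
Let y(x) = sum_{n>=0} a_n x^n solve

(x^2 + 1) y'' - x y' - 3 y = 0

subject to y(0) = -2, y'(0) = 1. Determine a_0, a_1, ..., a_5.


Ansatz: y(x) = sum_{n>=0} a_n x^n, so y'(x) = sum_{n>=1} n a_n x^(n-1) and y''(x) = sum_{n>=2} n(n-1) a_n x^(n-2).
Substitute into P(x) y'' + Q(x) y' + R(x) y = 0 with P(x) = x^2 + 1, Q(x) = -x, R(x) = -3, and match powers of x.
Initial conditions: a_0 = -2, a_1 = 1.
Setting the coefficient of each power of x to zero and solving order by order (substituting the coefficients already found):
  x^0: 2 a_2 - 3 a_0 = 0  ->  2 a_2 = 3 a_0 = -6  ->  a_2 = -3
  x^1: 6 a_3 - 4 a_1 = 0  ->  6 a_3 = 4 a_1 = 4  ->  a_3 = 2/3
  x^2: 12 a_4 - 3 a_2 = 0  ->  12 a_4 = 3 a_2 = -9  ->  a_4 = -3/4
  x^3: 20 a_5 = 0  ->  a_5 = 0
Truncated series: y(x) = -2 + x - 3 x^2 + (2/3) x^3 - (3/4) x^4 + O(x^6).

a_0 = -2; a_1 = 1; a_2 = -3; a_3 = 2/3; a_4 = -3/4; a_5 = 0


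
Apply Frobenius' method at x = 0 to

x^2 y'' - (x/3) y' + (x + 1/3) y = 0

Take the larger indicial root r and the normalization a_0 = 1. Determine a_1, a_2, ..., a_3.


Write in Frobenius form y'' + (p(x)/x) y' + (q(x)/x^2) y = 0:
  p(x) = -1/3,  q(x) = x + 1/3.
Indicial equation: r(r-1) + (-1/3) r + (1/3) = 0 -> roots r_1 = 1, r_2 = 1/3.
Take r = r_1 = 1. Let y(x) = x^r sum_{n>=0} a_n x^n with a_0 = 1.
Substitute y = x^r sum a_n x^n and match x^{r+n}. The recurrence is
  D(n) a_n + 1 a_{n-1} = 0,  where D(n) = (r+n)(r+n-1) + (-1/3)(r+n) + (1/3).
  a_n = -1 / D(n) * a_{n-1}.
Since the indicial polynomial factors as (r - r_1)(r - r_2), D(n) = (r_1 + n - r_1)(r_1 + n - r_2) = n(n + 2/3).
Evaluating step by step (a_0 = 1):
  n = 1: D(1) = 1(1 + 2/3) = 5/3; numerator = -1(1) = -1; a_1 = (-1)/(5/3) = -3/5
  n = 2: D(2) = 2(2 + 2/3) = 16/3; numerator = -1(-3/5) = 3/5; a_2 = (3/5)/(16/3) = 9/80
  n = 3: D(3) = 3(3 + 2/3) = 11; numerator = -1(9/80) = -9/80; a_3 = (-9/80)/(11) = -9/880

r = 1; a_0 = 1; a_1 = -3/5; a_2 = 9/80; a_3 = -9/880


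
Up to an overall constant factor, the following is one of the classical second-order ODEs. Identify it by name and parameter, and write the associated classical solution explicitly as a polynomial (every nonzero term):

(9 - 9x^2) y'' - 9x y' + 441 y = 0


All three coefficients share the factor 9; dividing through by 9 gives  (1 - x^2) y'' - x y' + 49 y = 0.
This matches the Chebyshev equation (1 - x^2) y'' - x y' + n^2 y = 0 (note the -x y' term, not -2x y') with n^2 = 49, so n = 7; the polynomial solution is T_7(x).
With y = sum_k a_k x^k, matching x^k gives (k+2)(k+1) a_{k+2} = (k^2 - n^2) a_k = (k - 7)(k + 7) a_k. The right side vanishes at k = 7, so the series with the parity of 7 terminates at degree 7.
Standard normalization: leading coefficient of T_n is 2^(n-1), so a_7 = 2^6 = 64. Work downward with a_k = (k+1)(k+2) a_{k+2} / ((k - 7)(k + 7)):
  a_5 = (6)(7)(64) / ((5 - 7)(5 + 7)) = 2688/(-24) = -112
  a_3 = (4)(5)(-112) / ((3 - 7)(3 + 7)) = -2240/(-40) = 56
  a_1 = (2)(3)(56) / ((1 - 7)(1 + 7)) = 336/(-48) = -7
Hence T_7(x) = 64 x^7 - 112 x^5 + 56 x^3 - 7 x.

T_7(x); series = 64 x^7 - 112 x^5 + 56 x^3 - 7 x


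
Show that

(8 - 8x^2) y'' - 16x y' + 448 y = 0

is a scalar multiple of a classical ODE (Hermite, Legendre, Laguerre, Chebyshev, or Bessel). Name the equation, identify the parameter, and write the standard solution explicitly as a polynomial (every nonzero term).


All three coefficients share the factor 8; dividing through by 8 gives  (1 - x^2) y'' - 2x y' + 56 y = 0.
This matches the Legendre equation (1 - x^2) y'' - 2x y' + n(n+1) y = 0 (note the -2x y' term) with n(n+1) = 56, so n = 7; the polynomial solution is P_7(x).
With y = sum_k a_k x^k, matching x^k gives (k+2)(k+1) a_{k+2} = [k(k+1) - n(n+1)] a_k = (k - 7)(k + 8) a_k. The right side vanishes at k = 7, so the series with the parity of 7 terminates at degree 7.
Standard normalization (P_n(1) = 1): leading coefficient (2n)!/(2^n (n!)^2) = 87178291200/(128*25401600) = 429/16, so a_7 = 429/16. Work downward with a_k = (k+1)(k+2) a_{k+2} / ((k - 7)(k + 8)):
  a_5 = (6)(7)(429/16) / ((5 - 7)(5 + 8)) = (9009/8)/(-26) = -693/16
  a_3 = (4)(5)(-693/16) / ((3 - 7)(3 + 8)) = (-3465/4)/(-44) = 315/16
  a_1 = (2)(3)(315/16) / ((1 - 7)(1 + 8)) = (945/8)/(-54) = -35/16
Hence P_7(x) = 429 x^7/16 - 693 x^5/16 + 315 x^3/16 - 35 x/16.

P_7(x); series = 429 x^7/16 - 693 x^5/16 + 315 x^3/16 - 35 x/16


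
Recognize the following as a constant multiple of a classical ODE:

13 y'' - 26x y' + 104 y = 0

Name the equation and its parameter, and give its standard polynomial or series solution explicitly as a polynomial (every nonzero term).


All three coefficients share the factor 13; dividing through by 13 gives  y'' - 2x y' + 8 y = 0.
This matches the Hermite equation y'' - 2x y' + 2n y = 0 with 2n = 8, so n = 4; the polynomial solution is H_4(x).
With y = sum_k a_k x^k, matching x^k gives (k+2)(k+1) a_{k+2} = 2(k - n) a_k = 2(k - 4) a_k. The right side vanishes at k = 4, so the series with the parity of 4 terminates at degree 4.
Standard normalization: leading coefficient of H_n is 2^n, so a_4 = 2^4 = 16. Work downward with a_k = (k+1)(k+2) a_{k+2} / (2(k - n)):
  a_2 = (3)(4)(16) / (2(2 - 4)) = 192/(-4) = -48
  a_0 = (1)(2)(-48) / (2(0 - 4)) = -96/(-8) = 12
Hence H_4(x) = 16 x^4 - 48 x^2 + 12.

H_4(x); series = 16 x^4 - 48 x^2 + 12


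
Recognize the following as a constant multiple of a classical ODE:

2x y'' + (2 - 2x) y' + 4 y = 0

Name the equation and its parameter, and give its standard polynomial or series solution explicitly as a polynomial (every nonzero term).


All three coefficients share the factor 2; dividing through by 2 gives  x y'' + (1 - x) y' + 2 y = 0.
This matches the Laguerre equation x y'' + (1 - x) y' + n y = 0 with n = 2; the polynomial solution is L_2(x).
With y = sum_k a_k x^k, matching x^k gives (k+1)k a_{k+1} + (k+1) a_{k+1} - k a_k + n a_k = 0, i.e. (k+1)^2 a_{k+1} = (k - n) a_k = (k - 2) a_k. The right side vanishes at k = 2, so the series terminates at degree 2.
Standard normalization L_n(0) = 1 gives a_0 = 1. Work upward with a_{k+1} = (k - 2) a_k / (k+1)^2:
  a_1 = (0 - 2)(1) / 1^2 = -2/1 = -2
  a_2 = (1 - 2)(-2) / 2^2 = 2/4 = 1/2
Hence L_2(x) = x^2/2 - 2 x + 1.

L_2(x); series = x^2/2 - 2 x + 1


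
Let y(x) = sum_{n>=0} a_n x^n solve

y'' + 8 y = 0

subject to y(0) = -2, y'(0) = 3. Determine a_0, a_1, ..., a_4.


Ansatz: y(x) = sum_{n>=0} a_n x^n, so y'(x) = sum_{n>=1} n a_n x^(n-1) and y''(x) = sum_{n>=2} n(n-1) a_n x^(n-2).
Substitute into P(x) y'' + Q(x) y' + R(x) y = 0 with P(x) = 1, Q(x) = 0, R(x) = 8, and match powers of x.
Initial conditions: a_0 = -2, a_1 = 3.
Setting the coefficient of each power of x to zero and solving order by order (substituting the coefficients already found):
  x^0: 2 a_2 + 8 a_0 = 0  ->  2 a_2 = -8 a_0 = 16  ->  a_2 = 8
  x^1: 6 a_3 + 8 a_1 = 0  ->  6 a_3 = -8 a_1 = -24  ->  a_3 = -4
  x^2: 12 a_4 + 8 a_2 = 0  ->  12 a_4 = -8 a_2 = -64  ->  a_4 = -16/3
Truncated series: y(x) = -2 + 3 x + 8 x^2 - 4 x^3 - (16/3) x^4 + O(x^5).

a_0 = -2; a_1 = 3; a_2 = 8; a_3 = -4; a_4 = -16/3


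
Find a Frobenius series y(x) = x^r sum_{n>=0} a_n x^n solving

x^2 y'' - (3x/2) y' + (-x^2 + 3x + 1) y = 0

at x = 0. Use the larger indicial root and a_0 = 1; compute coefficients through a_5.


Write in Frobenius form y'' + (p(x)/x) y' + (q(x)/x^2) y = 0:
  p(x) = -3/2,  q(x) = -x^2 + 3x + 1.
Indicial equation: r(r-1) + (-3/2) r + (1) = 0 -> roots r_1 = 2, r_2 = 1/2.
Take r = r_1 = 2. Let y(x) = x^r sum_{n>=0} a_n x^n with a_0 = 1.
Substitute y = x^r sum a_n x^n and match x^{r+n}. The recurrence is
  D(n) a_n + 3 a_{n-1} - 1 a_{n-2} = 0,  where D(n) = (r+n)(r+n-1) + (-3/2)(r+n) + (1).
  a_n = [-3 a_{n-1} + 1 a_{n-2}] / D(n).
Since the indicial polynomial factors as (r - r_1)(r - r_2), D(n) = (r_1 + n - r_1)(r_1 + n - r_2) = n(n + 3/2).
Evaluating step by step (a_0 = 1):
  n = 1: D(1) = 1(1 + 3/2) = 5/2; numerator = -3(1) = -3; a_1 = (-3)/(5/2) = -6/5
  n = 2: D(2) = 2(2 + 3/2) = 7; numerator = -3(-6/5) + 1(1) = 23/5; a_2 = (23/5)/(7) = 23/35
  n = 3: D(3) = 3(3 + 3/2) = 27/2; numerator = -3(23/35) + 1(-6/5) = -111/35; a_3 = (-111/35)/(27/2) = -74/315
  n = 4: D(4) = 4(4 + 3/2) = 22; numerator = -3(-74/315) + 1(23/35) = 143/105; a_4 = (143/105)/(22) = 13/210
  n = 5: D(5) = 5(5 + 3/2) = 65/2; numerator = -3(13/210) + 1(-74/315) = -53/126; a_5 = (-53/126)/(65/2) = -53/4095

r = 2; a_0 = 1; a_1 = -6/5; a_2 = 23/35; a_3 = -74/315; a_4 = 13/210; a_5 = -53/4095


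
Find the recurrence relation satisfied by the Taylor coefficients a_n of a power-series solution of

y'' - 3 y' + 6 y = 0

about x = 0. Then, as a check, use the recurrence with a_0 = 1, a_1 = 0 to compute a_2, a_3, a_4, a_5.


Substitute y = sum_n a_n x^n.
y''(x) has coefficient (n+2)(n+1) a_{n+2} at x^n;
-3 y'(x) has coefficient -3 (n+1) a_{n+1} at x^n;
6 y(x) has coefficient 6 a_n at x^n.
Matching x^n: (n+2)(n+1) a_{n+2} - 3 (n+1) a_{n+1} + 6 a_n = 0.
Thus a_{n+2} = [3 (n+1) a_{n+1} - 6 a_n] / ((n+1)(n+2)).

Check with a_0 = 1, a_1 = 0 (apply the recurrence for n = 0, 1, 2, 3): a_0 = 1, a_1 = 0, a_2 = -3, a_3 = -3, a_4 = -3/4, a_5 = 9/20.

a_(n+2) = [3 (n+1) a_(n+1) - 6 a_n] / ((n+1)(n+2)); check: a_0 = 1, a_1 = 0, a_2 = -3, a_3 = -3, a_4 = -3/4, a_5 = 9/20


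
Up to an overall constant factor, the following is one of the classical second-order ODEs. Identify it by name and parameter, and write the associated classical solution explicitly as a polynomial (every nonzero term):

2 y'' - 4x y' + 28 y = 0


All three coefficients share the factor 2; dividing through by 2 gives  y'' - 2x y' + 14 y = 0.
This matches the Hermite equation y'' - 2x y' + 2n y = 0 with 2n = 14, so n = 7; the polynomial solution is H_7(x).
With y = sum_k a_k x^k, matching x^k gives (k+2)(k+1) a_{k+2} = 2(k - n) a_k = 2(k - 7) a_k. The right side vanishes at k = 7, so the series with the parity of 7 terminates at degree 7.
Standard normalization: leading coefficient of H_n is 2^n, so a_7 = 2^7 = 128. Work downward with a_k = (k+1)(k+2) a_{k+2} / (2(k - n)):
  a_5 = (6)(7)(128) / (2(5 - 7)) = 5376/(-4) = -1344
  a_3 = (4)(5)(-1344) / (2(3 - 7)) = -26880/(-8) = 3360
  a_1 = (2)(3)(3360) / (2(1 - 7)) = 20160/(-12) = -1680
Hence H_7(x) = 128 x^7 - 1344 x^5 + 3360 x^3 - 1680 x.

H_7(x); series = 128 x^7 - 1344 x^5 + 3360 x^3 - 1680 x


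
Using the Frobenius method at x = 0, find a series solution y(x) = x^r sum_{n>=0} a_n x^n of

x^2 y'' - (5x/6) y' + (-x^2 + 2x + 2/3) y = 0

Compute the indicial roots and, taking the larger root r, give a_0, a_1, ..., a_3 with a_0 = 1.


Write in Frobenius form y'' + (p(x)/x) y' + (q(x)/x^2) y = 0:
  p(x) = -5/6,  q(x) = -x^2 + 2x + 2/3.
Indicial equation: r(r-1) + (-5/6) r + (2/3) = 0 -> roots r_1 = 4/3, r_2 = 1/2.
Take r = r_1 = 4/3. Let y(x) = x^r sum_{n>=0} a_n x^n with a_0 = 1.
Substitute y = x^r sum a_n x^n and match x^{r+n}. The recurrence is
  D(n) a_n + 2 a_{n-1} - 1 a_{n-2} = 0,  where D(n) = (r+n)(r+n-1) + (-5/6)(r+n) + (2/3).
  a_n = [-2 a_{n-1} + 1 a_{n-2}] / D(n).
Since the indicial polynomial factors as (r - r_1)(r - r_2), D(n) = (r_1 + n - r_1)(r_1 + n - r_2) = n(n + 5/6).
Evaluating step by step (a_0 = 1):
  n = 1: D(1) = 1(1 + 5/6) = 11/6; numerator = -2(1) = -2; a_1 = (-2)/(11/6) = -12/11
  n = 2: D(2) = 2(2 + 5/6) = 17/3; numerator = -2(-12/11) + 1(1) = 35/11; a_2 = (35/11)/(17/3) = 105/187
  n = 3: D(3) = 3(3 + 5/6) = 23/2; numerator = -2(105/187) + 1(-12/11) = -414/187; a_3 = (-414/187)/(23/2) = -36/187

r = 4/3; a_0 = 1; a_1 = -12/11; a_2 = 105/187; a_3 = -36/187


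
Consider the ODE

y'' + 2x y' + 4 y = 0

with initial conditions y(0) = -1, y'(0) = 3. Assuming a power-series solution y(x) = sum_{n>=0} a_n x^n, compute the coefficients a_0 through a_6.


Ansatz: y(x) = sum_{n>=0} a_n x^n, so y'(x) = sum_{n>=1} n a_n x^(n-1) and y''(x) = sum_{n>=2} n(n-1) a_n x^(n-2).
Substitute into P(x) y'' + Q(x) y' + R(x) y = 0 with P(x) = 1, Q(x) = 2x, R(x) = 4, and match powers of x.
Initial conditions: a_0 = -1, a_1 = 3.
Setting the coefficient of each power of x to zero and solving order by order (substituting the coefficients already found):
  x^0: 2 a_2 + 4 a_0 = 0  ->  2 a_2 = -4 a_0 = 4  ->  a_2 = 2
  x^1: 6 a_3 + 6 a_1 = 0  ->  6 a_3 = -6 a_1 = -18  ->  a_3 = -3
  x^2: 12 a_4 + 8 a_2 = 0  ->  12 a_4 = -8 a_2 = -16  ->  a_4 = -4/3
  x^3: 20 a_5 + 10 a_3 = 0  ->  20 a_5 = -10 a_3 = 30  ->  a_5 = 3/2
  x^4: 30 a_6 + 12 a_4 = 0  ->  30 a_6 = -12 a_4 = 16  ->  a_6 = 8/15
Truncated series: y(x) = -1 + 3 x + 2 x^2 - 3 x^3 - (4/3) x^4 + (3/2) x^5 + (8/15) x^6 + O(x^7).

a_0 = -1; a_1 = 3; a_2 = 2; a_3 = -3; a_4 = -4/3; a_5 = 3/2; a_6 = 8/15


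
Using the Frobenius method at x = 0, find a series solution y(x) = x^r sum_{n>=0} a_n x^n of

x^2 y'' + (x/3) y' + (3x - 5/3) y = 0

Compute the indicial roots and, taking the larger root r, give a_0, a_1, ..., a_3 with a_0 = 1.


Write in Frobenius form y'' + (p(x)/x) y' + (q(x)/x^2) y = 0:
  p(x) = 1/3,  q(x) = 3x - 5/3.
Indicial equation: r(r-1) + (1/3) r + (-5/3) = 0 -> roots r_1 = 5/3, r_2 = -1.
Take r = r_1 = 5/3. Let y(x) = x^r sum_{n>=0} a_n x^n with a_0 = 1.
Substitute y = x^r sum a_n x^n and match x^{r+n}. The recurrence is
  D(n) a_n + 3 a_{n-1} = 0,  where D(n) = (r+n)(r+n-1) + (1/3)(r+n) + (-5/3).
  a_n = -3 / D(n) * a_{n-1}.
Since the indicial polynomial factors as (r - r_1)(r - r_2), D(n) = (r_1 + n - r_1)(r_1 + n - r_2) = n(n + 8/3).
Evaluating step by step (a_0 = 1):
  n = 1: D(1) = 1(1 + 8/3) = 11/3; numerator = -3(1) = -3; a_1 = (-3)/(11/3) = -9/11
  n = 2: D(2) = 2(2 + 8/3) = 28/3; numerator = -3(-9/11) = 27/11; a_2 = (27/11)/(28/3) = 81/308
  n = 3: D(3) = 3(3 + 8/3) = 17; numerator = -3(81/308) = -243/308; a_3 = (-243/308)/(17) = -243/5236

r = 5/3; a_0 = 1; a_1 = -9/11; a_2 = 81/308; a_3 = -243/5236


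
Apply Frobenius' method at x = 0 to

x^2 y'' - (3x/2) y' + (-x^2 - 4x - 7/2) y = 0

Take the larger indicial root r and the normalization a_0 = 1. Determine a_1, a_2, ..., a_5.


Write in Frobenius form y'' + (p(x)/x) y' + (q(x)/x^2) y = 0:
  p(x) = -3/2,  q(x) = -x^2 - 4x - 7/2.
Indicial equation: r(r-1) + (-3/2) r + (-7/2) = 0 -> roots r_1 = 7/2, r_2 = -1.
Take r = r_1 = 7/2. Let y(x) = x^r sum_{n>=0} a_n x^n with a_0 = 1.
Substitute y = x^r sum a_n x^n and match x^{r+n}. The recurrence is
  D(n) a_n - 4 a_{n-1} - 1 a_{n-2} = 0,  where D(n) = (r+n)(r+n-1) + (-3/2)(r+n) + (-7/2).
  a_n = [4 a_{n-1} + 1 a_{n-2}] / D(n).
Since the indicial polynomial factors as (r - r_1)(r - r_2), D(n) = (r_1 + n - r_1)(r_1 + n - r_2) = n(n + 9/2).
Evaluating step by step (a_0 = 1):
  n = 1: D(1) = 1(1 + 9/2) = 11/2; numerator = 4(1) = 4; a_1 = (4)/(11/2) = 8/11
  n = 2: D(2) = 2(2 + 9/2) = 13; numerator = 4(8/11) + 1(1) = 43/11; a_2 = (43/11)/(13) = 43/143
  n = 3: D(3) = 3(3 + 9/2) = 45/2; numerator = 4(43/143) + 1(8/11) = 276/143; a_3 = (276/143)/(45/2) = 184/2145
  n = 4: D(4) = 4(4 + 9/2) = 34; numerator = 4(184/2145) + 1(43/143) = 1381/2145; a_4 = (1381/2145)/(34) = 1381/72930
  n = 5: D(5) = 5(5 + 9/2) = 95/2; numerator = 4(1381/72930) + 1(184/2145) = 1178/7293; a_5 = (1178/7293)/(95/2) = 124/36465

r = 7/2; a_0 = 1; a_1 = 8/11; a_2 = 43/143; a_3 = 184/2145; a_4 = 1381/72930; a_5 = 124/36465


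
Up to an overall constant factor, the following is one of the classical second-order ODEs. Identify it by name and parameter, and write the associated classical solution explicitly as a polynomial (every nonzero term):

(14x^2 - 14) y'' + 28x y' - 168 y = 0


All three coefficients share the factor -14; dividing through by -14 gives  (1 - x^2) y'' - 2x y' + 12 y = 0.
This matches the Legendre equation (1 - x^2) y'' - 2x y' + n(n+1) y = 0 (note the -2x y' term) with n(n+1) = 12, so n = 3; the polynomial solution is P_3(x).
With y = sum_k a_k x^k, matching x^k gives (k+2)(k+1) a_{k+2} = [k(k+1) - n(n+1)] a_k = (k - 3)(k + 4) a_k. The right side vanishes at k = 3, so the series with the parity of 3 terminates at degree 3.
Standard normalization (P_n(1) = 1): leading coefficient (2n)!/(2^n (n!)^2) = 720/(8*36) = 5/2, so a_3 = 5/2. Work downward with a_k = (k+1)(k+2) a_{k+2} / ((k - 3)(k + 4)):
  a_1 = (2)(3)(5/2) / ((1 - 3)(1 + 4)) = 15/(-10) = -3/2
Hence P_3(x) = 5 x^3/2 - 3 x/2.

P_3(x); series = 5 x^3/2 - 3 x/2


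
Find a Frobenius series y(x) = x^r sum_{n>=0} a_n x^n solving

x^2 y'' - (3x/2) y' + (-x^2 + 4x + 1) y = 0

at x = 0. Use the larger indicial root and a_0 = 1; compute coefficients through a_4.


Write in Frobenius form y'' + (p(x)/x) y' + (q(x)/x^2) y = 0:
  p(x) = -3/2,  q(x) = -x^2 + 4x + 1.
Indicial equation: r(r-1) + (-3/2) r + (1) = 0 -> roots r_1 = 2, r_2 = 1/2.
Take r = r_1 = 2. Let y(x) = x^r sum_{n>=0} a_n x^n with a_0 = 1.
Substitute y = x^r sum a_n x^n and match x^{r+n}. The recurrence is
  D(n) a_n + 4 a_{n-1} - 1 a_{n-2} = 0,  where D(n) = (r+n)(r+n-1) + (-3/2)(r+n) + (1).
  a_n = [-4 a_{n-1} + 1 a_{n-2}] / D(n).
Since the indicial polynomial factors as (r - r_1)(r - r_2), D(n) = (r_1 + n - r_1)(r_1 + n - r_2) = n(n + 3/2).
Evaluating step by step (a_0 = 1):
  n = 1: D(1) = 1(1 + 3/2) = 5/2; numerator = -4(1) = -4; a_1 = (-4)/(5/2) = -8/5
  n = 2: D(2) = 2(2 + 3/2) = 7; numerator = -4(-8/5) + 1(1) = 37/5; a_2 = (37/5)/(7) = 37/35
  n = 3: D(3) = 3(3 + 3/2) = 27/2; numerator = -4(37/35) + 1(-8/5) = -204/35; a_3 = (-204/35)/(27/2) = -136/315
  n = 4: D(4) = 4(4 + 3/2) = 22; numerator = -4(-136/315) + 1(37/35) = 877/315; a_4 = (877/315)/(22) = 877/6930

r = 2; a_0 = 1; a_1 = -8/5; a_2 = 37/35; a_3 = -136/315; a_4 = 877/6930


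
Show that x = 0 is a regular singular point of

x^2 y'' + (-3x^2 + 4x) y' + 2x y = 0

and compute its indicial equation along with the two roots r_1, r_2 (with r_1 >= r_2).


Divide by x^2 to reach normal form y'' + P_1(x) y' + P_2(x) y = 0 with P_1(x) = -3 + 4/x and P_2(x) = 2/x.
x = 0 is a singular point because the y'-coefficient -3 + 4/x has a pole at x = 0 and the y-coefficient 2/x has a pole at x = 0.
It is a regular singular point because x P_1(x) = p(x) = 4 - 3x and x^2 P_2(x) = q(x) = 2x are polynomials, hence analytic at x = 0.
p(0) = 4,  q(0) = 0.
Indicial equation: r(r-1) + p(0) r + q(0) = 0, i.e. r^2 + (p(0) - 1) r + q(0) = 0, i.e. r^2 + 3 r = 0.
Discriminant: (3)^2 - 4(0) = 9, so r = (-3 ± 3)/2.
Solving: r_1 = 0, r_2 = -3.

indicial: r^2 + 3 r = 0; roots r_1 = 0, r_2 = -3


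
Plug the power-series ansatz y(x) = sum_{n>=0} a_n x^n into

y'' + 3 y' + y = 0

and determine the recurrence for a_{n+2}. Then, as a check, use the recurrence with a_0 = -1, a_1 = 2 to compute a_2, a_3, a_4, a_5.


Substitute y = sum_n a_n x^n.
y''(x) has coefficient (n+2)(n+1) a_{n+2} at x^n;
3 y'(x) has coefficient 3 (n+1) a_{n+1} at x^n;
y(x) has coefficient 1 a_n at x^n.
Matching x^n: (n+2)(n+1) a_{n+2} + 3 (n+1) a_{n+1} + 1 a_n = 0.
Thus a_{n+2} = [-3 (n+1) a_{n+1} - 1 a_n] / ((n+1)(n+2)).

Check with a_0 = -1, a_1 = 2 (apply the recurrence for n = 0, 1, 2, 3): a_0 = -1, a_1 = 2, a_2 = -5/2, a_3 = 13/6, a_4 = -17/12, a_5 = 89/120.

a_(n+2) = [-3 (n+1) a_(n+1) - 1 a_n] / ((n+1)(n+2)); check: a_0 = -1, a_1 = 2, a_2 = -5/2, a_3 = 13/6, a_4 = -17/12, a_5 = 89/120
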